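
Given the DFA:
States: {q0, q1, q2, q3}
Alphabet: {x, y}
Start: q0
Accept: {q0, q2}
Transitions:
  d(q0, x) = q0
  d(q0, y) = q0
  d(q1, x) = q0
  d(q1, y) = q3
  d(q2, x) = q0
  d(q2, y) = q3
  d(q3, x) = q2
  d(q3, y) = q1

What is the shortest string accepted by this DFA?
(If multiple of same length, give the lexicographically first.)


BFS by string length (lex-first path to each state shown):
  len 0: q0<-""
Found accept state at length 0.

"" (empty string)


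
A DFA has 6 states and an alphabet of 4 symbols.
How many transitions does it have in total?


Each state has exactly one transition per symbol.
6 * 4 = 24

24


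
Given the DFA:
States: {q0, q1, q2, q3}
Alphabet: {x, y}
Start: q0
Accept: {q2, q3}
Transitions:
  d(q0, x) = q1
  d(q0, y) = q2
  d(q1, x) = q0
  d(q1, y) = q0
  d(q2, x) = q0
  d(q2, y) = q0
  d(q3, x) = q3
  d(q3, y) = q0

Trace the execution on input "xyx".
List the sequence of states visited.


Input: xyx
d(q0, x) = q1
d(q1, y) = q0
d(q0, x) = q1


q0 -> q1 -> q0 -> q1


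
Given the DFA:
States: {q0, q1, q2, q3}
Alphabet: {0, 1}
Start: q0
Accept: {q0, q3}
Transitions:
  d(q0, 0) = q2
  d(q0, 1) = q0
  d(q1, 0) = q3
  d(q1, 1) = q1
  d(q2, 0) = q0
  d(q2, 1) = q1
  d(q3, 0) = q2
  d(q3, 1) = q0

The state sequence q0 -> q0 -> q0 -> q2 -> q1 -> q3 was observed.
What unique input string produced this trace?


Trace back each transition to find the symbol:
  q0 --[1]--> q0
  q0 --[1]--> q0
  q0 --[0]--> q2
  q2 --[1]--> q1
  q1 --[0]--> q3

"11010"


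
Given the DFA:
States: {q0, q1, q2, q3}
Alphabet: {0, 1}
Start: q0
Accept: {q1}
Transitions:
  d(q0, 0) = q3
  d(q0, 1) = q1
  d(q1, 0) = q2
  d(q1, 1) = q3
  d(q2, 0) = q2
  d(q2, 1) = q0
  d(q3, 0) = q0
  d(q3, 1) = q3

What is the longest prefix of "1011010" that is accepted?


Run the DFA, marking each prefix where the state is accepting:
  "" -> q0 [reject]
  "1" -> q1 [accept]
  "10" -> q2 [reject]
  "101" -> q0 [reject]
  "1011" -> q1 [accept]
  "10110" -> q2 [reject]
  "101101" -> q0 [reject]
  "1011010" -> q3 [reject]

"1011"


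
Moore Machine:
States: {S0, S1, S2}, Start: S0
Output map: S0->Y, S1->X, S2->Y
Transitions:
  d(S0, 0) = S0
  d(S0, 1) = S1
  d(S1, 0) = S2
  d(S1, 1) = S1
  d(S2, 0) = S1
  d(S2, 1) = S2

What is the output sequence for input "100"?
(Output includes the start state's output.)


Start: S0 (output Y)
  --1--> S1 (output X)
  --0--> S2 (output Y)
  --0--> S1 (output X)

"YXYX"


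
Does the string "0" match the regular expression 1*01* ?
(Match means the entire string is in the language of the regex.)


|string| = 1; first = '0'; last = '0'

Yes, "0" matches 1*01*


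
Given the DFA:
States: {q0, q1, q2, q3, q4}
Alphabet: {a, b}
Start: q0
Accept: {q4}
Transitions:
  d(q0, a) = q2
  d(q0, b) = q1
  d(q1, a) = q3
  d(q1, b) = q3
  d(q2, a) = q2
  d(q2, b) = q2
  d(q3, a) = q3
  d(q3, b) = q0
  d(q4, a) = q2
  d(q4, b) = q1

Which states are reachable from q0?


BFS from q0:
  layer 0: {q0}
  layer 1: {q1, q2}
  layer 2: {q3}

{q0, q1, q2, q3}


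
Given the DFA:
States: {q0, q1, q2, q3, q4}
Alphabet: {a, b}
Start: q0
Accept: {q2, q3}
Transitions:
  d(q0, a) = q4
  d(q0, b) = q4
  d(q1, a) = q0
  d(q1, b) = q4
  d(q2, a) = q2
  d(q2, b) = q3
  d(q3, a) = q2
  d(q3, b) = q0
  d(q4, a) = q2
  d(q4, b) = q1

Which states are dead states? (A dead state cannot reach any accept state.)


Forward reachability from each state:
  q0 -> reaches accept state q2 (live)
  q1 -> reaches accept state q2 (live)
  q2 -> reaches accept state q2 (live)
  q3 -> reaches accept state q2 (live)
  q4 -> reaches accept state q2 (live)

None (all states can reach an accept state)


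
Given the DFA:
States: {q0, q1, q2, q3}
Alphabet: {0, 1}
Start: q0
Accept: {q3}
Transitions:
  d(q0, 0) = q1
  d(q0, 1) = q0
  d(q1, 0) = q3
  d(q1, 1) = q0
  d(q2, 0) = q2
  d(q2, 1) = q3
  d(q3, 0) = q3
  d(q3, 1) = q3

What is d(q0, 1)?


Looking up transition d(q0, 1)

q0


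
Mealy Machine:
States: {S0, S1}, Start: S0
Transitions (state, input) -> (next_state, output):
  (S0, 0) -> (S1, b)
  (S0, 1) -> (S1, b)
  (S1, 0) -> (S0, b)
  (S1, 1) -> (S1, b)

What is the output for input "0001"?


Step-by-step:
  (S0, 0) -> (S1, b)
  (S1, 0) -> (S0, b)
  (S0, 0) -> (S1, b)
  (S1, 1) -> (S1, b)

"bbbb"


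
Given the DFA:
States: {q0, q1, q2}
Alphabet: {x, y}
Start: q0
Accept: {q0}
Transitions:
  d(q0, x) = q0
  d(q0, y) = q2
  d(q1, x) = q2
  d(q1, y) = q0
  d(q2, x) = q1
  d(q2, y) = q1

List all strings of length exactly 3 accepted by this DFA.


All strings of length 3: 8 total
Accepted: 3

"xxx", "yxy", "yyy"


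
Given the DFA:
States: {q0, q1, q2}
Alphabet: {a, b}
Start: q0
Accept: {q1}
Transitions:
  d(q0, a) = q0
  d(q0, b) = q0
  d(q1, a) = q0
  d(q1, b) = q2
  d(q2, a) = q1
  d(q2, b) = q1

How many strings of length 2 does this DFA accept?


Enumerating all length-2 strings:
  "aa" -> q0 [reject]
  "ab" -> q0 [reject]
  "ba" -> q0 [reject]
  "bb" -> q0 [reject]

0 out of 4


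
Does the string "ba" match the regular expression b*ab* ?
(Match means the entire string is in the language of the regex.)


|string| = 2; first = 'b'; last = 'a'

Yes, "ba" matches b*ab*


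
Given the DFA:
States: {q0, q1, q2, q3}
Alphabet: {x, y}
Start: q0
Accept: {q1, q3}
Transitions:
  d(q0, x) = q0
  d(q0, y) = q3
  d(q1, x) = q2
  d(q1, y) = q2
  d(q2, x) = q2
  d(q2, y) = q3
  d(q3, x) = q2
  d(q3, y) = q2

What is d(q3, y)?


Looking up transition d(q3, y)

q2


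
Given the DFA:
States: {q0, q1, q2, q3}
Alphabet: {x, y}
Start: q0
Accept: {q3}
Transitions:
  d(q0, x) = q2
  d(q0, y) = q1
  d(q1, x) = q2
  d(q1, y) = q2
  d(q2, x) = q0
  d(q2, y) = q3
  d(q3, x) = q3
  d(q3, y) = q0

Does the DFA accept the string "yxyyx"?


Trace: q0 -> q1 -> q2 -> q3 -> q0 -> q2
Final state: q2
Accept states: {q3}

No, rejected (final state q2 is not an accept state)


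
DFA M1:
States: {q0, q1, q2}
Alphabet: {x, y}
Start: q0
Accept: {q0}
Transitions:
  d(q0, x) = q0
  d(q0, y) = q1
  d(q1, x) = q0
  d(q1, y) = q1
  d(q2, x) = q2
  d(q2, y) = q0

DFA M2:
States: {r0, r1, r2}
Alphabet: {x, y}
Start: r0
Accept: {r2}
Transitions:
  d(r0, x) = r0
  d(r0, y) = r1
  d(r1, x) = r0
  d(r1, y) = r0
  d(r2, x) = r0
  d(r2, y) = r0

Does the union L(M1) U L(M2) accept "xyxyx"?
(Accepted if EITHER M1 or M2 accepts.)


M1: final=q0 accepted=True
M2: final=r0 accepted=False

Yes, union accepts


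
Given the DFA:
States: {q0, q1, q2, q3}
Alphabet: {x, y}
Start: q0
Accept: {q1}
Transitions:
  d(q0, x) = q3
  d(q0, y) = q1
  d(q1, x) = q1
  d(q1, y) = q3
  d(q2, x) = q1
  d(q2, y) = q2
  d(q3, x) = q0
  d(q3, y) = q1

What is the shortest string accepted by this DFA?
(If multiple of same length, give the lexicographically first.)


BFS by string length (lex-first path to each state shown):
  len 0: q0<-""
  len 1: q1<-"y", q3<-"x"
Found accept state at length 1.

"y"


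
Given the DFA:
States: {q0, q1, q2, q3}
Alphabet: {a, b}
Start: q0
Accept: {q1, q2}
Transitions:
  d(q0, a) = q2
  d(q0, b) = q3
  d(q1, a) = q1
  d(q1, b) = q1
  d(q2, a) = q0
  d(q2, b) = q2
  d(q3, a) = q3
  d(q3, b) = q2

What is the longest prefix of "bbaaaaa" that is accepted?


Run the DFA, marking each prefix where the state is accepting:
  "" -> q0 [reject]
  "b" -> q3 [reject]
  "bb" -> q2 [accept]
  "bba" -> q0 [reject]
  "bbaa" -> q2 [accept]
  "bbaaa" -> q0 [reject]
  "bbaaaa" -> q2 [accept]
  "bbaaaaa" -> q0 [reject]

"bbaaaa"


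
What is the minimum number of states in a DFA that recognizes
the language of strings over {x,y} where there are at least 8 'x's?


States: count = 0, 1, ..., 7, and a final '>= 8' state.
Total: 8 + 1 = 9. Accept = '>= 8' state.

9


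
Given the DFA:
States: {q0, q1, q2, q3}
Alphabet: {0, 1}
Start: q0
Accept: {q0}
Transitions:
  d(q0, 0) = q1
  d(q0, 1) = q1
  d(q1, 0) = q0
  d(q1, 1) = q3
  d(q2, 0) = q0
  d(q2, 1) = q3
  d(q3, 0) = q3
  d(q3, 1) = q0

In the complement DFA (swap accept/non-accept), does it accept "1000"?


Trace: q0 -> q1 -> q0 -> q1 -> q0
Final: q0
Original accept: {q0}
Complement: q0 is in original accept

No, complement rejects (original accepts)


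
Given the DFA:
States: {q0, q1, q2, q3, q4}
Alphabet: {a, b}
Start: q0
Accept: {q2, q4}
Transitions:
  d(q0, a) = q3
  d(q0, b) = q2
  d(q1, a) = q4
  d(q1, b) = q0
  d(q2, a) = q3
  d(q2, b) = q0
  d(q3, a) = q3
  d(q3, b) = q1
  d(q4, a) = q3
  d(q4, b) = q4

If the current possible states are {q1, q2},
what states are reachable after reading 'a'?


Apply transition on 'a' from each current state:
  d(q1, a) = q4
  d(q2, a) = q3

{q3, q4}


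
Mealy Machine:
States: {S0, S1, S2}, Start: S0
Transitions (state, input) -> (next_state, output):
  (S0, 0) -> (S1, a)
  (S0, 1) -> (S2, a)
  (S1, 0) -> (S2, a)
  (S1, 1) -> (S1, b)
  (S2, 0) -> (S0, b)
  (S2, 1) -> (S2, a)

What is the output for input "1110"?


Step-by-step:
  (S0, 1) -> (S2, a)
  (S2, 1) -> (S2, a)
  (S2, 1) -> (S2, a)
  (S2, 0) -> (S0, b)

"aaab"


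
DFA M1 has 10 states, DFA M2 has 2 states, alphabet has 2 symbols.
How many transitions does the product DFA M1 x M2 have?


Product DFA has 10 * 2 = 20 states.
Each has 2 transitions: 20 * 2 = 40

40


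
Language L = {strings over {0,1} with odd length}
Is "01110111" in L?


length = 8; 8 mod 2 = 0

No, "01110111" is not in L


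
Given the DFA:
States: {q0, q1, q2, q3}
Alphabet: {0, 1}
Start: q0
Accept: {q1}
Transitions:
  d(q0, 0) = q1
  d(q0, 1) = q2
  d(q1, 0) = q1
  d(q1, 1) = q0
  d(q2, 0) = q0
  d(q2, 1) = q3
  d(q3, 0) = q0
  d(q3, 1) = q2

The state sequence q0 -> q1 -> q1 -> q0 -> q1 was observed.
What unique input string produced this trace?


Trace back each transition to find the symbol:
  q0 --[0]--> q1
  q1 --[0]--> q1
  q1 --[1]--> q0
  q0 --[0]--> q1

"0010"


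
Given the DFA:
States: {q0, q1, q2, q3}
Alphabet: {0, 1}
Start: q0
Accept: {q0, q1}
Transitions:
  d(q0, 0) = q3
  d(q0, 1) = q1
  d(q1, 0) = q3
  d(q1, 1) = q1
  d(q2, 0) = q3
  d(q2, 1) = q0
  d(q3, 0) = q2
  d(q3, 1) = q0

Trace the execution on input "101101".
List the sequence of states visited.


Input: 101101
d(q0, 1) = q1
d(q1, 0) = q3
d(q3, 1) = q0
d(q0, 1) = q1
d(q1, 0) = q3
d(q3, 1) = q0


q0 -> q1 -> q3 -> q0 -> q1 -> q3 -> q0


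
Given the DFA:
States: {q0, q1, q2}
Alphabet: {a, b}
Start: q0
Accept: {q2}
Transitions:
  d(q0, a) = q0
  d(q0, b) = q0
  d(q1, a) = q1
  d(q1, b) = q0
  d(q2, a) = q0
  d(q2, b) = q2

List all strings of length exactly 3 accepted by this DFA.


All strings of length 3: 8 total
Accepted: 0

None


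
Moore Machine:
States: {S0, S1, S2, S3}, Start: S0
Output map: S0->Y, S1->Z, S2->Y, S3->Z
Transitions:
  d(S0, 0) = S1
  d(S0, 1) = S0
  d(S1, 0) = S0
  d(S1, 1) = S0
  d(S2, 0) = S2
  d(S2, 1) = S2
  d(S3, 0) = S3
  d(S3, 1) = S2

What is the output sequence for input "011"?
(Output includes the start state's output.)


Start: S0 (output Y)
  --0--> S1 (output Z)
  --1--> S0 (output Y)
  --1--> S0 (output Y)

"YZYY"


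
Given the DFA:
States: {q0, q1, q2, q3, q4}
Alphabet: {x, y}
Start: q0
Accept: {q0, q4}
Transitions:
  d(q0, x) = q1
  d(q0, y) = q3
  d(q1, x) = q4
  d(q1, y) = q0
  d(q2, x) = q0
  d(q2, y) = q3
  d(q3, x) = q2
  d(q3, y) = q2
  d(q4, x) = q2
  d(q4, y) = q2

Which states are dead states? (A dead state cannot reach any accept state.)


Forward reachability from each state:
  q0 -> reaches accept state q0 (live)
  q1 -> reaches accept state q0 (live)
  q2 -> reaches accept state q0 (live)
  q3 -> reaches accept state q0 (live)
  q4 -> reaches accept state q0 (live)

None (all states can reach an accept state)


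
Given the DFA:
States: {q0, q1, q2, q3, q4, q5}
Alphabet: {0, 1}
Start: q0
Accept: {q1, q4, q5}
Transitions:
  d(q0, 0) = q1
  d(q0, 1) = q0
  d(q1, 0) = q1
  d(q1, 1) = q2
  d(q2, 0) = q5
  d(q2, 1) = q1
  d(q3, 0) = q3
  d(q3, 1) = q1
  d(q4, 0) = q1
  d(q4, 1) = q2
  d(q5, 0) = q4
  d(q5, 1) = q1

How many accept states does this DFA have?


Accept states listed: {q1, q4, q5}
Counting: q1(1) q4(2) q5(3)

3


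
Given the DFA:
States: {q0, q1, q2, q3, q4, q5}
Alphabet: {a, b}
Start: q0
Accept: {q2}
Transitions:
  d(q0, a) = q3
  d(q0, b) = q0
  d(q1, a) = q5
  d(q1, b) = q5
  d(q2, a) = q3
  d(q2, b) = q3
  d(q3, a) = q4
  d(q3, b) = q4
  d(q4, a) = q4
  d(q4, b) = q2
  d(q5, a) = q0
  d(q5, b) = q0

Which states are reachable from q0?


BFS from q0:
  layer 0: {q0}
  layer 1: {q3}
  layer 2: {q4}
  layer 3: {q2}

{q0, q2, q3, q4}


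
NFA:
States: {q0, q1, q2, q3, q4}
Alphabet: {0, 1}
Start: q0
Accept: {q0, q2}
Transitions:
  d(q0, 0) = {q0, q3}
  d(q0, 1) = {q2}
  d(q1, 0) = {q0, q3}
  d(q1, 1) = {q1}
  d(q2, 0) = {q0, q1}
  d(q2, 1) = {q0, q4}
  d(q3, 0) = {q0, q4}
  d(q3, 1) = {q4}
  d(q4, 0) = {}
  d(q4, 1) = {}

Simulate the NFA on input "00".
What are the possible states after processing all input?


Start: {q0}
  --0--> {q0, q3}
  --0--> {q0, q3, q4}

{q0, q3, q4}


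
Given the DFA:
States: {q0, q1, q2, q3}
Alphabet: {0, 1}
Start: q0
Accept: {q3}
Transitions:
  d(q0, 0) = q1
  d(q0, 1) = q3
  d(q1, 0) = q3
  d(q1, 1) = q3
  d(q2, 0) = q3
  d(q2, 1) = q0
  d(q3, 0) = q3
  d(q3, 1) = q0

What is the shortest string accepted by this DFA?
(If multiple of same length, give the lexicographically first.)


BFS by string length (lex-first path to each state shown):
  len 0: q0<-""
  len 1: q1<-"0", q3<-"1"
Found accept state at length 1.

"1"


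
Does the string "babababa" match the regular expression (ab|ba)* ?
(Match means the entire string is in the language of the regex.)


|string| = 8; first = 'b'; last = 'a'

Yes, "babababa" matches (ab|ba)*


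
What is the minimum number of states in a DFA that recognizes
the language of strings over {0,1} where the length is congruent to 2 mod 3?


States track (length) mod 3.
Need 3 states: one per remainder 0..2; accept = remainder 2.

3


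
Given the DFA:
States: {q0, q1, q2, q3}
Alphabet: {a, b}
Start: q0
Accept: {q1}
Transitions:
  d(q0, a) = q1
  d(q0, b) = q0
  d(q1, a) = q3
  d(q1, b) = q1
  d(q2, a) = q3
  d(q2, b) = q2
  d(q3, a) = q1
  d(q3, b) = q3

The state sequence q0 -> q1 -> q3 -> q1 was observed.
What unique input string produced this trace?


Trace back each transition to find the symbol:
  q0 --[a]--> q1
  q1 --[a]--> q3
  q3 --[a]--> q1

"aaa"


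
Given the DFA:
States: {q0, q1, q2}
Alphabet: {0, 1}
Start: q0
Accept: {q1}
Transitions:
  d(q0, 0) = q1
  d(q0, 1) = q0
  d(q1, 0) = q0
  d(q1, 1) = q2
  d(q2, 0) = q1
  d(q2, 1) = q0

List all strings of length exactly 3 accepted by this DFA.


All strings of length 3: 8 total
Accepted: 3

"000", "010", "110"


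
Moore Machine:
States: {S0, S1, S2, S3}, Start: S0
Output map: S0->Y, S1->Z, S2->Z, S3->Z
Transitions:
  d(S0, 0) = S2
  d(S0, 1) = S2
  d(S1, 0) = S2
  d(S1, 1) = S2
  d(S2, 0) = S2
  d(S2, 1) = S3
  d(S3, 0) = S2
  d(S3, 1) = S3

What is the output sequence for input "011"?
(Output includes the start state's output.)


Start: S0 (output Y)
  --0--> S2 (output Z)
  --1--> S3 (output Z)
  --1--> S3 (output Z)

"YZZZ"


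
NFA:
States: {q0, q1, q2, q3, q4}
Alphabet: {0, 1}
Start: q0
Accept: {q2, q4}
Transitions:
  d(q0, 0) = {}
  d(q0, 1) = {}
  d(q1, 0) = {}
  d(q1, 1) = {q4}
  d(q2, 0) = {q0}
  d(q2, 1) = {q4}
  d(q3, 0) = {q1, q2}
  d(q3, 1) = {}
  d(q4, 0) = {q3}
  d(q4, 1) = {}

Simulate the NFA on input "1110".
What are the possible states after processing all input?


Start: {q0}
  --1--> {}
  --1--> {}
  --1--> {}
  --0--> {}

{} (empty set, no valid transitions)


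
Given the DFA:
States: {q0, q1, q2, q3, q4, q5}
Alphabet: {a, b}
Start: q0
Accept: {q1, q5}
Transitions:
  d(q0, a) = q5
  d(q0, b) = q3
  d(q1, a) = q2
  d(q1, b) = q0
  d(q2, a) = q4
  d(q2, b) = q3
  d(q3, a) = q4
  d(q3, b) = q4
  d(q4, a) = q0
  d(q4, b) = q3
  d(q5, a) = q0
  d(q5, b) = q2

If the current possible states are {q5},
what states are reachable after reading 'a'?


Apply transition on 'a' from each current state:
  d(q5, a) = q0

{q0}


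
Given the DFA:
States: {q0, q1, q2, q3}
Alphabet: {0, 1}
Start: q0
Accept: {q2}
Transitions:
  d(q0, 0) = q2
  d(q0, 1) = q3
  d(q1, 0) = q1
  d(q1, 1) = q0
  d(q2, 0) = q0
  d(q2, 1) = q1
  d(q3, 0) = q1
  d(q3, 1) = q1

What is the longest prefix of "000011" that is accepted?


Run the DFA, marking each prefix where the state is accepting:
  "" -> q0 [reject]
  "0" -> q2 [accept]
  "00" -> q0 [reject]
  "000" -> q2 [accept]
  "0000" -> q0 [reject]
  "00001" -> q3 [reject]
  "000011" -> q1 [reject]

"000"


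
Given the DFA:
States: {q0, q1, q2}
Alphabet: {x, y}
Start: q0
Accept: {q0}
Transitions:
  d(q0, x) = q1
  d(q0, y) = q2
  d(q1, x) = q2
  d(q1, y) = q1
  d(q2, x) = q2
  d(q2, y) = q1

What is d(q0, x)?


Looking up transition d(q0, x)

q1


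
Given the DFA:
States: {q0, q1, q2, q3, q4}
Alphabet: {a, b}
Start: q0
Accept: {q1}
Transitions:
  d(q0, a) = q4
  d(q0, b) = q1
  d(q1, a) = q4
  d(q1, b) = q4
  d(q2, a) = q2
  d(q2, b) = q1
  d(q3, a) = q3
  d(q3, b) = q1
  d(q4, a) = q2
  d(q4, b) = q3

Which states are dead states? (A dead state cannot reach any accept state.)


Forward reachability from each state:
  q0 -> reaches accept state q1 (live)
  q1 -> reaches accept state q1 (live)
  q2 -> reaches accept state q1 (live)
  q3 -> reaches accept state q1 (live)
  q4 -> reaches accept state q1 (live)

None (all states can reach an accept state)


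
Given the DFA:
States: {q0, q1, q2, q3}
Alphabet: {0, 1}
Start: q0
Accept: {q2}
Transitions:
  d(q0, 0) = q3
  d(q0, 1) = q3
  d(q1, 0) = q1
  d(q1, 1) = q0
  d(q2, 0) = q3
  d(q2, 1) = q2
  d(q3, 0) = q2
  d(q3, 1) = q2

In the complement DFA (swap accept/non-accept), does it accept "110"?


Trace: q0 -> q3 -> q2 -> q3
Final: q3
Original accept: {q2}
Complement: q3 is not in original accept

Yes, complement accepts (original rejects)


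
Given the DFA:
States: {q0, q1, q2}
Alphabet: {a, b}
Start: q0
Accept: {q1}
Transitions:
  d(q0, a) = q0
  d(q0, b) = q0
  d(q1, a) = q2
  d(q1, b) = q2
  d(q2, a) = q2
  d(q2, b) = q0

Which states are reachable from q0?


BFS from q0:
  layer 0: {q0}

{q0}


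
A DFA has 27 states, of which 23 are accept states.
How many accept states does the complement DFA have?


Complement swaps accept and non-accept states.
27 - 23 = 4

4


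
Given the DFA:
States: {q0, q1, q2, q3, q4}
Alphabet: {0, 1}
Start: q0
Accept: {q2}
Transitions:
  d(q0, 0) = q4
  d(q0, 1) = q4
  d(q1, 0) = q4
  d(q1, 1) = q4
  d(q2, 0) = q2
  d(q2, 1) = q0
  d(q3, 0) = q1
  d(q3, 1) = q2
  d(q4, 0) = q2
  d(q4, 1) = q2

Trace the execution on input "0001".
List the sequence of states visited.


Input: 0001
d(q0, 0) = q4
d(q4, 0) = q2
d(q2, 0) = q2
d(q2, 1) = q0


q0 -> q4 -> q2 -> q2 -> q0


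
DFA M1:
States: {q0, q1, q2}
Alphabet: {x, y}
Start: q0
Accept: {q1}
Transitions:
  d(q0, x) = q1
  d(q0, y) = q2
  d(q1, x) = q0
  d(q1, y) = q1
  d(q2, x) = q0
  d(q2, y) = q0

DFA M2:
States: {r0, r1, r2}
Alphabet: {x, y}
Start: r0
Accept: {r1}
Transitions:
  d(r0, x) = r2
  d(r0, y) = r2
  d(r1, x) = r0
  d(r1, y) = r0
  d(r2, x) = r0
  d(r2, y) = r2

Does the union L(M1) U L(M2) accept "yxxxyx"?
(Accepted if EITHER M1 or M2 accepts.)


M1: final=q0 accepted=False
M2: final=r0 accepted=False

No, union rejects (neither accepts)


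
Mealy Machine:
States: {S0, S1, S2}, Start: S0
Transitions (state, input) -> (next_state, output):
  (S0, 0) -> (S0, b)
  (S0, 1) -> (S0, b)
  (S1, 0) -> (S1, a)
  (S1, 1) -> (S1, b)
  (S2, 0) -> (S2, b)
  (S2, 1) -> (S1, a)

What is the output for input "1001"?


Step-by-step:
  (S0, 1) -> (S0, b)
  (S0, 0) -> (S0, b)
  (S0, 0) -> (S0, b)
  (S0, 1) -> (S0, b)

"bbbb"


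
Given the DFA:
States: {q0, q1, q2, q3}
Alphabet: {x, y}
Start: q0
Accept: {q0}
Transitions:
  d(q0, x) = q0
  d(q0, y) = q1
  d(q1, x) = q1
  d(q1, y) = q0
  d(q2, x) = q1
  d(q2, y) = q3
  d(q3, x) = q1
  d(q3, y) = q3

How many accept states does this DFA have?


Accept states listed: {q0}
Counting: q0(1)

1


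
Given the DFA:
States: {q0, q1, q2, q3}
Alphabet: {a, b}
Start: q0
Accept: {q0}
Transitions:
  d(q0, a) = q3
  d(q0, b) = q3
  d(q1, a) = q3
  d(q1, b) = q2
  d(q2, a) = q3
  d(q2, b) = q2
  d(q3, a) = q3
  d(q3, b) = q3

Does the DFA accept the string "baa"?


Trace: q0 -> q3 -> q3 -> q3
Final state: q3
Accept states: {q0}

No, rejected (final state q3 is not an accept state)


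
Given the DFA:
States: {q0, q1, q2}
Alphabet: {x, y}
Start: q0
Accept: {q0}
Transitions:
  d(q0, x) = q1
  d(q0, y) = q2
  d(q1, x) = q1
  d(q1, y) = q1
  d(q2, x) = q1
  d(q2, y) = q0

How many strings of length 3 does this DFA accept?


Enumerating all length-3 strings:
  "xxx" -> q1 [reject]
  "xxy" -> q1 [reject]
  "xyx" -> q1 [reject]
  "xyy" -> q1 [reject]
  "yxx" -> q1 [reject]
  "yxy" -> q1 [reject]
  "yyx" -> q1 [reject]
  "yyy" -> q2 [reject]

0 out of 8


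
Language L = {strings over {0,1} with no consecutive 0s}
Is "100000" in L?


'00' occurs at index 1

No, "100000" is not in L


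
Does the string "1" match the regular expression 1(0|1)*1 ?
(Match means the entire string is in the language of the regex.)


|string| = 1; first = '1'; last = '1'

No, "1" does not match 1(0|1)*1


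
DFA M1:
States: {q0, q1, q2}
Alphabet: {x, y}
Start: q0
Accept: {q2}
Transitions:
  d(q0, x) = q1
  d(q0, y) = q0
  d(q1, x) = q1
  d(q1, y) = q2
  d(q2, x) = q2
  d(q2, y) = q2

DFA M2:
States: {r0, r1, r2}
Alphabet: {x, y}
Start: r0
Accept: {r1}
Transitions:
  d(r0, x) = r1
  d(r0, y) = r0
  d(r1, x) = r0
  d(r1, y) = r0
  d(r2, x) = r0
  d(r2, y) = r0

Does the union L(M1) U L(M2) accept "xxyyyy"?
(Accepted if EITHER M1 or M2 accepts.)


M1: final=q2 accepted=True
M2: final=r0 accepted=False

Yes, union accepts


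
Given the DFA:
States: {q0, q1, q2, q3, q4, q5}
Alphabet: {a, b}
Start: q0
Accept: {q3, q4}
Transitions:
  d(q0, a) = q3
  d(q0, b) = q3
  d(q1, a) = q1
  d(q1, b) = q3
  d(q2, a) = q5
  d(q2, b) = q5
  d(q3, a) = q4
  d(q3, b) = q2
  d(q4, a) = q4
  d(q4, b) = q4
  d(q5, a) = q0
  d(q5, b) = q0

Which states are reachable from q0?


BFS from q0:
  layer 0: {q0}
  layer 1: {q3}
  layer 2: {q2, q4}
  layer 3: {q5}

{q0, q2, q3, q4, q5}


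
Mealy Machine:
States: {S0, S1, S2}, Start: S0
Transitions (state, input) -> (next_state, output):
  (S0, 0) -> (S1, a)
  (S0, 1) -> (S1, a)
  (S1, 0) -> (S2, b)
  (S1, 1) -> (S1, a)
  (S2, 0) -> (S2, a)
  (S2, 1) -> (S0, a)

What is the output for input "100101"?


Step-by-step:
  (S0, 1) -> (S1, a)
  (S1, 0) -> (S2, b)
  (S2, 0) -> (S2, a)
  (S2, 1) -> (S0, a)
  (S0, 0) -> (S1, a)
  (S1, 1) -> (S1, a)

"abaaaa"


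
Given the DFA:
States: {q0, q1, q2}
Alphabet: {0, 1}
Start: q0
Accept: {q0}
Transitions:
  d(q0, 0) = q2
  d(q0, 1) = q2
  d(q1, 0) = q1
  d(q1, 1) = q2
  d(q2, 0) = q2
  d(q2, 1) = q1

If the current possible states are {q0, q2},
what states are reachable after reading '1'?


Apply transition on '1' from each current state:
  d(q0, 1) = q2
  d(q2, 1) = q1

{q1, q2}


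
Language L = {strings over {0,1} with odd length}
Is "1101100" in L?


length = 7; 7 mod 2 = 1

Yes, "1101100" is in L


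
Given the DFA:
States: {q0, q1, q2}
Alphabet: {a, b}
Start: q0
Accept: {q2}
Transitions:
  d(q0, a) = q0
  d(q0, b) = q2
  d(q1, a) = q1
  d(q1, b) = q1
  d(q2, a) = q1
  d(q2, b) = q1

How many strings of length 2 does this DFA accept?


Enumerating all length-2 strings:
  "aa" -> q0 [reject]
  "ab" -> q2 [accept]
  "ba" -> q1 [reject]
  "bb" -> q1 [reject]

1 out of 4


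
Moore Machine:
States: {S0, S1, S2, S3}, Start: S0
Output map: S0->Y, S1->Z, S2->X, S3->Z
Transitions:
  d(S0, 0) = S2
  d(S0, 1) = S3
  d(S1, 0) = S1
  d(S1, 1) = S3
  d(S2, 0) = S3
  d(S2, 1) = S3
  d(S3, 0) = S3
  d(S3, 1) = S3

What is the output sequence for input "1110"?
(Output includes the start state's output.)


Start: S0 (output Y)
  --1--> S3 (output Z)
  --1--> S3 (output Z)
  --1--> S3 (output Z)
  --0--> S3 (output Z)

"YZZZZ"


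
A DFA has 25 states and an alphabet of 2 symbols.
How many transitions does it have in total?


Each state has exactly one transition per symbol.
25 * 2 = 50

50


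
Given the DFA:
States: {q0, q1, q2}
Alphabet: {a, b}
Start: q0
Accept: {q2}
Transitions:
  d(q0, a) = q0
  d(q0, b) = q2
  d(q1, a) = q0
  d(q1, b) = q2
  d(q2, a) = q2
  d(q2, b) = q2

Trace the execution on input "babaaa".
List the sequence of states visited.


Input: babaaa
d(q0, b) = q2
d(q2, a) = q2
d(q2, b) = q2
d(q2, a) = q2
d(q2, a) = q2
d(q2, a) = q2


q0 -> q2 -> q2 -> q2 -> q2 -> q2 -> q2


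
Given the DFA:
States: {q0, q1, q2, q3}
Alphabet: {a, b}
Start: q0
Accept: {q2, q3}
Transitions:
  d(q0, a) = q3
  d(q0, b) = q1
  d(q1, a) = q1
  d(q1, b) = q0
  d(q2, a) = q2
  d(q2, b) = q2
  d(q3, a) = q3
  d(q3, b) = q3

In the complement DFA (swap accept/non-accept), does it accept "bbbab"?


Trace: q0 -> q1 -> q0 -> q1 -> q1 -> q0
Final: q0
Original accept: {q2, q3}
Complement: q0 is not in original accept

Yes, complement accepts (original rejects)


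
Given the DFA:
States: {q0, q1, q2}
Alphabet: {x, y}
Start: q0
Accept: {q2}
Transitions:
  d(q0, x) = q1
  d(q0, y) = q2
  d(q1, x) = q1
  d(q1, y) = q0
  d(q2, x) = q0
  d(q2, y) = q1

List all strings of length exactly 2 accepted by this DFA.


All strings of length 2: 4 total
Accepted: 0

None


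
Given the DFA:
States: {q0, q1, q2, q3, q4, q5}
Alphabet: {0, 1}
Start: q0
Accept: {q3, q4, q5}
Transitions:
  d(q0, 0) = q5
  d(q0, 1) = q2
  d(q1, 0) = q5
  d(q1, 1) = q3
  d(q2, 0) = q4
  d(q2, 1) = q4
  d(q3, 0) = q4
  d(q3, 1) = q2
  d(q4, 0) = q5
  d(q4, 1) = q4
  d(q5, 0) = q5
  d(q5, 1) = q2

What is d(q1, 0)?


Looking up transition d(q1, 0)

q5


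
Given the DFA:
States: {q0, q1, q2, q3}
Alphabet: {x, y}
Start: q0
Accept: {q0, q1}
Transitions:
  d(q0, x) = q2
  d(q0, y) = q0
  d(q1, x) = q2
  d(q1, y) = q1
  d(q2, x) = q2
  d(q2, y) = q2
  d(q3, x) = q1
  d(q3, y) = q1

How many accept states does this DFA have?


Accept states listed: {q0, q1}
Counting: q0(1) q1(2)

2


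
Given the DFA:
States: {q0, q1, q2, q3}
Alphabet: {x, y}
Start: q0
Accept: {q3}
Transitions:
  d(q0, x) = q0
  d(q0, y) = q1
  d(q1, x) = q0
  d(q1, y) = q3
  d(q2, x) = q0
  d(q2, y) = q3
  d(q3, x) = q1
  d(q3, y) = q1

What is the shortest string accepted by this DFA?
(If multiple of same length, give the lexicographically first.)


BFS by string length (lex-first path to each state shown):
  len 0: q0<-""
  len 1: q0<-"x", q1<-"y"
  len 2: q0<-"xx", q1<-"xy", q3<-"yy"
Found accept state at length 2.

"yy"


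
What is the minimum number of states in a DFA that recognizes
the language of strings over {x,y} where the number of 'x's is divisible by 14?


States track (count of 'x') mod 14.
Need 14 states: one per remainder 0..13; accept = remainder 0.

14


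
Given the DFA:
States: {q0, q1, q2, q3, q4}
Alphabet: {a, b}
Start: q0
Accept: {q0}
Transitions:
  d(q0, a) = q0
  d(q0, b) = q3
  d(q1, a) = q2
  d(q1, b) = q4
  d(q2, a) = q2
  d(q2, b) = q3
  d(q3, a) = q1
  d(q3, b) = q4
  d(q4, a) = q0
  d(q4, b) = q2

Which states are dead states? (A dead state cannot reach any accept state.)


Forward reachability from each state:
  q0 -> reaches accept state q0 (live)
  q1 -> reaches accept state q0 (live)
  q2 -> reaches accept state q0 (live)
  q3 -> reaches accept state q0 (live)
  q4 -> reaches accept state q0 (live)

None (all states can reach an accept state)


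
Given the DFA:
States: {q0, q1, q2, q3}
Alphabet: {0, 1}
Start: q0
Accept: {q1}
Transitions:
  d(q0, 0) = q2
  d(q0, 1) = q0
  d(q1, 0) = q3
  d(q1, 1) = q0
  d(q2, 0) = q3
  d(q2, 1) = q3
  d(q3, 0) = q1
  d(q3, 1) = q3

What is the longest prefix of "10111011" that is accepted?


Run the DFA, marking each prefix where the state is accepting:
  "" -> q0 [reject]
  "1" -> q0 [reject]
  "10" -> q2 [reject]
  "101" -> q3 [reject]
  "1011" -> q3 [reject]
  "10111" -> q3 [reject]
  "101110" -> q1 [accept]
  "1011101" -> q0 [reject]
  "10111011" -> q0 [reject]

"101110"


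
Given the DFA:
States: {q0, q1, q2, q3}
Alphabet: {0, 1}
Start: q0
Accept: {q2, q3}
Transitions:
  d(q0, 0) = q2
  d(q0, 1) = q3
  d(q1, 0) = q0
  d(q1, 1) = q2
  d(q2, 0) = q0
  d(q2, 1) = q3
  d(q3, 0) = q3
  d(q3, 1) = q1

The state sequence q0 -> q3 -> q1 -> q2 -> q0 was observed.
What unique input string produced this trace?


Trace back each transition to find the symbol:
  q0 --[1]--> q3
  q3 --[1]--> q1
  q1 --[1]--> q2
  q2 --[0]--> q0

"1110"


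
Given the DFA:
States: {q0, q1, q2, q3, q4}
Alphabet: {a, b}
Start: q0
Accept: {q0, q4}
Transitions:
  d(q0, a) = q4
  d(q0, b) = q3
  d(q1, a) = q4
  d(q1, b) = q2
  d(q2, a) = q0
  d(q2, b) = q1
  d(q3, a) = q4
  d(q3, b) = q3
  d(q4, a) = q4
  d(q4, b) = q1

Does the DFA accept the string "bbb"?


Trace: q0 -> q3 -> q3 -> q3
Final state: q3
Accept states: {q0, q4}

No, rejected (final state q3 is not an accept state)


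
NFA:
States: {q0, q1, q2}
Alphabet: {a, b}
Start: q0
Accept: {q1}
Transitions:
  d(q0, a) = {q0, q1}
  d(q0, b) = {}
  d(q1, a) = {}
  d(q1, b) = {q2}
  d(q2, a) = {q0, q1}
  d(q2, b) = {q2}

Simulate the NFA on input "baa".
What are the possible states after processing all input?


Start: {q0}
  --b--> {}
  --a--> {}
  --a--> {}

{} (empty set, no valid transitions)


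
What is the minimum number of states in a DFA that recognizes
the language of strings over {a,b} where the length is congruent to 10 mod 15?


States track (length) mod 15.
Need 15 states: one per remainder 0..14; accept = remainder 10.

15


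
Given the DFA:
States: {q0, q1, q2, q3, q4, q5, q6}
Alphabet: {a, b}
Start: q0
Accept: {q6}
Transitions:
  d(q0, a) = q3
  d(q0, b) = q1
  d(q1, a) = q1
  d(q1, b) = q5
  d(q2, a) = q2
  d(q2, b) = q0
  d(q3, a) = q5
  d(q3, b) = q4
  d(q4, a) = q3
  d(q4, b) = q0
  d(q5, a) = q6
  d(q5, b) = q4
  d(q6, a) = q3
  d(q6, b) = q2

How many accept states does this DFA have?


Accept states listed: {q6}
Counting: q6(1)

1


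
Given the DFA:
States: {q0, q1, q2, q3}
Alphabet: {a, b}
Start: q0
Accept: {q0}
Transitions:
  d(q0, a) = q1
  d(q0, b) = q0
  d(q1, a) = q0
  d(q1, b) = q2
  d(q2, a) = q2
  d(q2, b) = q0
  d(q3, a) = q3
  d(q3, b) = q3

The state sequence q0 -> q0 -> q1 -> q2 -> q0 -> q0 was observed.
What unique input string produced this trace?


Trace back each transition to find the symbol:
  q0 --[b]--> q0
  q0 --[a]--> q1
  q1 --[b]--> q2
  q2 --[b]--> q0
  q0 --[b]--> q0

"babbb"


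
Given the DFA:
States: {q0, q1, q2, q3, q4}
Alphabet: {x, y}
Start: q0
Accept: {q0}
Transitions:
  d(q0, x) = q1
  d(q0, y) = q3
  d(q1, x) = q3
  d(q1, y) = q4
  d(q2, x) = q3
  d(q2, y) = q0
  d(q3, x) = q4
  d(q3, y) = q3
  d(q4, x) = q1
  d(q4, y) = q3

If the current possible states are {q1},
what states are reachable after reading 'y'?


Apply transition on 'y' from each current state:
  d(q1, y) = q4

{q4}


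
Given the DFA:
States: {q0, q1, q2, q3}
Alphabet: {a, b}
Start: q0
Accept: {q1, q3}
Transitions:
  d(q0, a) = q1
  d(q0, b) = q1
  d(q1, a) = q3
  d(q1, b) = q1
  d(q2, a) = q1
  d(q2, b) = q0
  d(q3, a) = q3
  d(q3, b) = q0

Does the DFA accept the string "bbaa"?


Trace: q0 -> q1 -> q1 -> q3 -> q3
Final state: q3
Accept states: {q1, q3}

Yes, accepted (final state q3 is an accept state)


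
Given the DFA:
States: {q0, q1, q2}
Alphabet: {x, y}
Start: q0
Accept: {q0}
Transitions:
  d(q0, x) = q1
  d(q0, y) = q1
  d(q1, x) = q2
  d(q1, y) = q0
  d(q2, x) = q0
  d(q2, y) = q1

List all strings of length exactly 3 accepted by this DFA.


All strings of length 3: 8 total
Accepted: 2

"xxx", "yxx"


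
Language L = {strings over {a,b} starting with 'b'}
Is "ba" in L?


first symbol = 'b'

Yes, "ba" is in L


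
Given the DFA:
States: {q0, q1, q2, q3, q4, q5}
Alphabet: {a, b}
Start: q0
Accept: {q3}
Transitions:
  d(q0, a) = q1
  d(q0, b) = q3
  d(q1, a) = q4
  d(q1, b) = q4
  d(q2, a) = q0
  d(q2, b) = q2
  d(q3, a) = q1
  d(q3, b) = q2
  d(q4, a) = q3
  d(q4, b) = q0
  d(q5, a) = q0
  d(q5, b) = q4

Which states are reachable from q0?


BFS from q0:
  layer 0: {q0}
  layer 1: {q1, q3}
  layer 2: {q2, q4}

{q0, q1, q2, q3, q4}


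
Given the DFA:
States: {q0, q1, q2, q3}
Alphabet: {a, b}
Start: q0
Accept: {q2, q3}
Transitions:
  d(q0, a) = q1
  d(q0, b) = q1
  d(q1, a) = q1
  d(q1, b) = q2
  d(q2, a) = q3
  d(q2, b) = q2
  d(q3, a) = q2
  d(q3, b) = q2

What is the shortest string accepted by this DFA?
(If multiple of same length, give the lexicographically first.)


BFS by string length (lex-first path to each state shown):
  len 0: q0<-""
  len 1: q1<-"a"
  len 2: q1<-"aa", q2<-"ab"
Found accept state at length 2.

"ab"


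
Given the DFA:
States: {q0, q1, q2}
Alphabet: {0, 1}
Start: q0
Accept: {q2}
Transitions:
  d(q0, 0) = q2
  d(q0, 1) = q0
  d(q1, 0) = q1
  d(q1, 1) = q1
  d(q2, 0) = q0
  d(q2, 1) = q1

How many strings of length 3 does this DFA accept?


Enumerating all length-3 strings:
  "000" -> q2 [accept]
  "001" -> q0 [reject]
  "010" -> q1 [reject]
  "011" -> q1 [reject]
  "100" -> q0 [reject]
  "101" -> q1 [reject]
  "110" -> q2 [accept]
  "111" -> q0 [reject]

2 out of 8


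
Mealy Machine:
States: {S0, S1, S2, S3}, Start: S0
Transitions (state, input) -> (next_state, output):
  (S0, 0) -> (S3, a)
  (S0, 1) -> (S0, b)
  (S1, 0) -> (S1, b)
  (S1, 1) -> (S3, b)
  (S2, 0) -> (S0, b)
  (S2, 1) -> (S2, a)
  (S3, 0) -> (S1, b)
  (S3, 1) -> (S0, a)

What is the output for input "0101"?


Step-by-step:
  (S0, 0) -> (S3, a)
  (S3, 1) -> (S0, a)
  (S0, 0) -> (S3, a)
  (S3, 1) -> (S0, a)

"aaaa"


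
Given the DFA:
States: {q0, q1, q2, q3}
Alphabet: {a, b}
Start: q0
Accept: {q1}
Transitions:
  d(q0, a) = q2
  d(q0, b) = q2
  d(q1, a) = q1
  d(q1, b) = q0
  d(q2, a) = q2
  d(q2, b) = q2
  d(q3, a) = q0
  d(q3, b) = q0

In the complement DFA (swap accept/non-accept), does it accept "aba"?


Trace: q0 -> q2 -> q2 -> q2
Final: q2
Original accept: {q1}
Complement: q2 is not in original accept

Yes, complement accepts (original rejects)


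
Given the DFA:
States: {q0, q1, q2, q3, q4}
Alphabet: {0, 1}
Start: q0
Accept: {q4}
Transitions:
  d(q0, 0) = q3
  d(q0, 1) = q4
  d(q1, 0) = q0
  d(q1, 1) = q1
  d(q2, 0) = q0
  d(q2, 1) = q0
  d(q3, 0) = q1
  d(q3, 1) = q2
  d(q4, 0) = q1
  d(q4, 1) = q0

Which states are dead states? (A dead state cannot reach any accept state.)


Forward reachability from each state:
  q0 -> reaches accept state q4 (live)
  q1 -> reaches accept state q4 (live)
  q2 -> reaches accept state q4 (live)
  q3 -> reaches accept state q4 (live)
  q4 -> reaches accept state q4 (live)

None (all states can reach an accept state)


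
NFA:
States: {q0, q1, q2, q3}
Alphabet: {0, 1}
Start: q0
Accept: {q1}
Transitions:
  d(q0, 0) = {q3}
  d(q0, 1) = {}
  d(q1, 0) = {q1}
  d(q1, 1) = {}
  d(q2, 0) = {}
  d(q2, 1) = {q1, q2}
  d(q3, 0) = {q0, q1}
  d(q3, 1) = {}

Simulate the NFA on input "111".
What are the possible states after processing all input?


Start: {q0}
  --1--> {}
  --1--> {}
  --1--> {}

{} (empty set, no valid transitions)


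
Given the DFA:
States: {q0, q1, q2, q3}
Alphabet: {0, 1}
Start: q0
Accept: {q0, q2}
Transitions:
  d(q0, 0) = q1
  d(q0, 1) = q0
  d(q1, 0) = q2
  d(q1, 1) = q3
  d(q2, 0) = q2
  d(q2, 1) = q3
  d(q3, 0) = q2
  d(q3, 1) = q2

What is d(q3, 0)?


Looking up transition d(q3, 0)

q2


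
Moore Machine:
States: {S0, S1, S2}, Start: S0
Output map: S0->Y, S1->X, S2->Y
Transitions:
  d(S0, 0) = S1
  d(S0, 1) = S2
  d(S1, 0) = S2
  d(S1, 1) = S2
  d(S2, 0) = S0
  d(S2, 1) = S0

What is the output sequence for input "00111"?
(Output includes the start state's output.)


Start: S0 (output Y)
  --0--> S1 (output X)
  --0--> S2 (output Y)
  --1--> S0 (output Y)
  --1--> S2 (output Y)
  --1--> S0 (output Y)

"YXYYYY"


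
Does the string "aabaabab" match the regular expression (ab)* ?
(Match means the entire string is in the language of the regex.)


|string| = 8; first = 'a'; last = 'b'

No, "aabaabab" does not match (ab)*


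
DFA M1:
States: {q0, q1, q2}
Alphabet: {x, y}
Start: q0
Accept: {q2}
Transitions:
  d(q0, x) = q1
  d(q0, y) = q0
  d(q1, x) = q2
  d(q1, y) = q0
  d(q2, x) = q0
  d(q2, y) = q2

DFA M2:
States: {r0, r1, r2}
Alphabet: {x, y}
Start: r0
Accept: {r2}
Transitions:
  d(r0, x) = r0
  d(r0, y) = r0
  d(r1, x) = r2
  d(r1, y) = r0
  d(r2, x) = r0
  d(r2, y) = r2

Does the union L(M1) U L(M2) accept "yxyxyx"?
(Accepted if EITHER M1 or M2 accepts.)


M1: final=q1 accepted=False
M2: final=r0 accepted=False

No, union rejects (neither accepts)


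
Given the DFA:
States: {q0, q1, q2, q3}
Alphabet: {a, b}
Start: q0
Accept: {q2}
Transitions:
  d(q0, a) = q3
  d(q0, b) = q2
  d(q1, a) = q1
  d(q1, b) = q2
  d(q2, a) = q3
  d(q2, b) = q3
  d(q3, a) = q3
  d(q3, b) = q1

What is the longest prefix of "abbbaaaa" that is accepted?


Run the DFA, marking each prefix where the state is accepting:
  "" -> q0 [reject]
  "a" -> q3 [reject]
  "ab" -> q1 [reject]
  "abb" -> q2 [accept]
  "abbb" -> q3 [reject]
  "abbba" -> q3 [reject]
  "abbbaa" -> q3 [reject]
  "abbbaaa" -> q3 [reject]
  "abbbaaaa" -> q3 [reject]

"abb"


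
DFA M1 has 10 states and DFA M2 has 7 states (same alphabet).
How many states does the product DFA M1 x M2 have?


Product construction pairs every M1 state with every M2 state.
10 * 7 = 70

70


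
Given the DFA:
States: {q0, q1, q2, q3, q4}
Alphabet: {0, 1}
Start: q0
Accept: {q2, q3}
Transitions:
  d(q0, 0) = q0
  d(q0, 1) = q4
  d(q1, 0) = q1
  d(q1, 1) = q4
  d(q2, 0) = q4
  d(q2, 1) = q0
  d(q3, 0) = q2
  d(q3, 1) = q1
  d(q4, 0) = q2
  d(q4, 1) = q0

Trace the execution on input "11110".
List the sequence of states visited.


Input: 11110
d(q0, 1) = q4
d(q4, 1) = q0
d(q0, 1) = q4
d(q4, 1) = q0
d(q0, 0) = q0


q0 -> q4 -> q0 -> q4 -> q0 -> q0


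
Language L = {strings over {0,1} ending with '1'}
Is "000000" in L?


last symbol = '0'

No, "000000" is not in L


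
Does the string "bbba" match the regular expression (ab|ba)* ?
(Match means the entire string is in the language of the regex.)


|string| = 4; first = 'b'; last = 'a'

No, "bbba" does not match (ab|ba)*


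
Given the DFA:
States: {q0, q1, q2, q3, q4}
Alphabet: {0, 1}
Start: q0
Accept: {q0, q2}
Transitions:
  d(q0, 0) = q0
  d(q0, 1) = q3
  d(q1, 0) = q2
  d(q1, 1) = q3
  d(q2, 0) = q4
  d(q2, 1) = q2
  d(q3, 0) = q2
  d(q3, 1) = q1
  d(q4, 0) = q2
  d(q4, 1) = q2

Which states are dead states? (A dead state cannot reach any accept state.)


Forward reachability from each state:
  q0 -> reaches accept state q0 (live)
  q1 -> reaches accept state q2 (live)
  q2 -> reaches accept state q2 (live)
  q3 -> reaches accept state q2 (live)
  q4 -> reaches accept state q2 (live)

None (all states can reach an accept state)


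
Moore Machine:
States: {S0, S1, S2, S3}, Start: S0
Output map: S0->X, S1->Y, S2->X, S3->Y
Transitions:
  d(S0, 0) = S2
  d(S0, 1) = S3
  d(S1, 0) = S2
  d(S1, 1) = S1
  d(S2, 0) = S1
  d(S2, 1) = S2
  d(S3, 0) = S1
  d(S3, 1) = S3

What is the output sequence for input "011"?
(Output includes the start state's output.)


Start: S0 (output X)
  --0--> S2 (output X)
  --1--> S2 (output X)
  --1--> S2 (output X)

"XXXX"


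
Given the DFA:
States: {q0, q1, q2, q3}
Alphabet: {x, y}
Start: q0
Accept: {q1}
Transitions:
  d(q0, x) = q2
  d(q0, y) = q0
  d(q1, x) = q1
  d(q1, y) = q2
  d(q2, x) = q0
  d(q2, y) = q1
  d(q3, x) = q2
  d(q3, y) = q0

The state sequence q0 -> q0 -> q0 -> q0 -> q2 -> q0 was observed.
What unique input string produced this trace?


Trace back each transition to find the symbol:
  q0 --[y]--> q0
  q0 --[y]--> q0
  q0 --[y]--> q0
  q0 --[x]--> q2
  q2 --[x]--> q0

"yyyxx"


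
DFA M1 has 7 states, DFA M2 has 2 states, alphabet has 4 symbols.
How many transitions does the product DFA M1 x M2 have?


Product DFA has 7 * 2 = 14 states.
Each has 4 transitions: 14 * 4 = 56

56


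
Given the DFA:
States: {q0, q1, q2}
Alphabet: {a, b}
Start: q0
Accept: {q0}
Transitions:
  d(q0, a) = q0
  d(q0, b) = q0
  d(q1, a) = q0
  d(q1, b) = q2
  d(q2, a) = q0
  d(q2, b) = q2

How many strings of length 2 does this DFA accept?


Enumerating all length-2 strings:
  "aa" -> q0 [accept]
  "ab" -> q0 [accept]
  "ba" -> q0 [accept]
  "bb" -> q0 [accept]

4 out of 4
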